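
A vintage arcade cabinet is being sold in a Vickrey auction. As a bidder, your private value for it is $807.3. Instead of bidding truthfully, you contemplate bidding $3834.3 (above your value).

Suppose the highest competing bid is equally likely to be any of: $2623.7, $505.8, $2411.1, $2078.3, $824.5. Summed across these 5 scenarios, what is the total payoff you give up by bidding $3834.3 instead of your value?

$4708.4

The deviation costs you only when the competing bid falls strictly between $807.3 and $3834.3; elsewhere both bids give the same outcome.
$2623.7: truthful payoff $0, deviation payoff −$1816.4 → loss $1816.4.
$505.8: outcomes coincide → loss $0.
$2411.1: truthful payoff $0, deviation payoff −$1603.8 → loss $1603.8.
$2078.3: truthful payoff $0, deviation payoff −$1271 → loss $1271.
$824.5: truthful payoff $0, deviation payoff −$17.2 → loss $17.2.
Total loss = $1816.4 + $1603.8 + $1271 + $17.2 = $4708.4.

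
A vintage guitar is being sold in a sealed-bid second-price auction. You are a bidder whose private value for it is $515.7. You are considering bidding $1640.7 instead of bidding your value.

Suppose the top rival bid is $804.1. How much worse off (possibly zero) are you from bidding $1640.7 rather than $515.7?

$288.4

Bidding your value $515.7: you lose (since $515.7 < $804.1). Payoff $0.
Bidding $1640.7: you win and pay $804.1. Payoff $515.7 − $804.1 = −$288.4.
The competing bid $804.1 lies between your value and your inflated bid, so overbidding wins an item priced above your value.
Loss from deviating = $0 − (−$288.4) = $288.4.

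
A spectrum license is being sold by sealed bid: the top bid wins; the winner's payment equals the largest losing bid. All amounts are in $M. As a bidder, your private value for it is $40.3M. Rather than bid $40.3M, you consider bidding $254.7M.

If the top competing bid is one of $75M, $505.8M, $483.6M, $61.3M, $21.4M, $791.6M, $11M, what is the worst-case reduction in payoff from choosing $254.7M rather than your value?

$34.7M

$75M: truthful gives $0M, deviation gives −$34.7M → loss $34.7M.
$505.8M: same outcome either way → loss $0M.
$483.6M: same outcome either way → loss $0M.
$61.3M: truthful gives $0M, deviation gives −$21M → loss $21M.
$21.4M: same outcome either way → loss $0M.
$791.6M: same outcome either way → loss $0M.
$11M: same outcome either way → loss $0M.
Maximum loss: $34.7M.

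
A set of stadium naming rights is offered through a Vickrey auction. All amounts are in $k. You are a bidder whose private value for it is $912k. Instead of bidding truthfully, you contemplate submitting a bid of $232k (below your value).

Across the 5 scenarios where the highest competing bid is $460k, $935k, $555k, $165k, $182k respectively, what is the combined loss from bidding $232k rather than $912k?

$809k

The deviation costs you only when the competing bid falls strictly between $232k and $912k; elsewhere both bids give the same outcome.
$460k: truthful payoff $452k, deviation payoff $0k → loss $452k.
$935k: outcomes coincide → loss $0k.
$555k: truthful payoff $357k, deviation payoff $0k → loss $357k.
$165k: outcomes coincide → loss $0k.
$182k: outcomes coincide → loss $0k.
Total loss = $452k + $357k = $809k.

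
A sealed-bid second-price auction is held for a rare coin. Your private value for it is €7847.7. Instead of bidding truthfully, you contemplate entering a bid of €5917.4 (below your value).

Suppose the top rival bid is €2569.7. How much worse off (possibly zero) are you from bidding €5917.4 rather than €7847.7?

Bidding your value €7847.7: you win (since €7847.7 > €2569.7) and pay €2569.7. Payoff €5278.
Bidding €5917.4: you win and pay €2569.7. Payoff €7847.7 − €2569.7 = €5278.
Difference = €5278 − €5278 = €0; both bids lead to the same outcome because the competing bid is below both your value and your alternative bid.
In a second-price auction your bid sets only whether you win, not what you pay, so bidding your true value is weakly dominant.

€0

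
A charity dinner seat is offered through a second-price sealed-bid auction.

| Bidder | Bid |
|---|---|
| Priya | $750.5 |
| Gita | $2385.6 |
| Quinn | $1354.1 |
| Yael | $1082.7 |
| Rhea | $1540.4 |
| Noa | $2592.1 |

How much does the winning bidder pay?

$2385.6

Highest bid: Noa at $2592.1, so Noa wins.
Second-highest bid: Gita at $2385.6 — that is the price the winner pays.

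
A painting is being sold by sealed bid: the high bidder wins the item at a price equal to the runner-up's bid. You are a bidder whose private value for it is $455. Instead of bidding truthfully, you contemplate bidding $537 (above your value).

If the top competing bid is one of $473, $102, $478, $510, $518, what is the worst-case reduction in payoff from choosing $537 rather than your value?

$63

$473: truthful gives $0, deviation gives −$18 → loss $18.
$102: same outcome either way → loss $0.
$478: truthful gives $0, deviation gives −$23 → loss $23.
$510: truthful gives $0, deviation gives −$55 → loss $55.
$518: truthful gives $0, deviation gives −$63 → loss $63.
Maximum loss: $63.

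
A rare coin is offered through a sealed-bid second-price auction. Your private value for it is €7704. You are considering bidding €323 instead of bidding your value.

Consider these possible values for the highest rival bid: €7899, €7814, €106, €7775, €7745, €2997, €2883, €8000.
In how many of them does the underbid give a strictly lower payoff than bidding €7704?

2

The deviation hurts exactly when the highest competing bid lies strictly between €323 and €7704 — underbidding then forfeits a profitable win.
€7899: above both → same outcome either way.
€7814: above both → same outcome either way.
€106: below both → same outcome either way.
€7775: above both → same outcome either way.
€7745: above both → same outcome either way.
€2997: inside the interval → strictly worse (loss €4707).
€2883: inside the interval → strictly worse (loss €4821).
€8000: above both → same outcome either way.
Count: 2.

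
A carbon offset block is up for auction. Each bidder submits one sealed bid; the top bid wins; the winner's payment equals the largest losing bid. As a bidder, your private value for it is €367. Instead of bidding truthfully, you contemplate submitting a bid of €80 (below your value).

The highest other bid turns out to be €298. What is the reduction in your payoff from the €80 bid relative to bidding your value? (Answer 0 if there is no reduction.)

€69

Bidding your value €367: you win (since €367 > €298) and pay €298. Payoff €69.
Bidding €80: you lose. Payoff €0.
The competing bid €298 lies between your shaded bid and your value, so underbidding forfeits an item you could have won at a profitable price.
Loss from deviating = €69 − (€0) = €69.
Because the price is fixed by the runner-up's bid, deviating from your value can only change a good outcome into a bad one — never the reverse.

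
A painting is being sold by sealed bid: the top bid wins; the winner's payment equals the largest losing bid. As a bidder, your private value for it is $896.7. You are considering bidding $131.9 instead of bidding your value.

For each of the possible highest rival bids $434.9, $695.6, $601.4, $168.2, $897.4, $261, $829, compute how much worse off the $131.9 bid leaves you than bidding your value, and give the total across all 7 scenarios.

The deviation costs you only when the competing bid falls strictly between $131.9 and $896.7; elsewhere both bids give the same outcome.
$434.9: truthful payoff $461.8, deviation payoff $0 → loss $461.8.
$695.6: truthful payoff $201.1, deviation payoff $0 → loss $201.1.
$601.4: truthful payoff $295.3, deviation payoff $0 → loss $295.3.
$168.2: truthful payoff $728.5, deviation payoff $0 → loss $728.5.
$897.4: outcomes coincide → loss $0.
$261: truthful payoff $635.7, deviation payoff $0 → loss $635.7.
$829: truthful payoff $67.7, deviation payoff $0 → loss $67.7.
Total loss = $461.8 + $201.1 + $295.3 + $728.5 + $635.7 + $67.7 = $2390.1.

$2390.1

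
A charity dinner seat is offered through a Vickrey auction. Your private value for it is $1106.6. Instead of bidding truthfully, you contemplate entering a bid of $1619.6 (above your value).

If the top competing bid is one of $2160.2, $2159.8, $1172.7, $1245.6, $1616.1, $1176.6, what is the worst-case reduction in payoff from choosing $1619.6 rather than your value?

$509.5

$2160.2: same outcome either way → loss $0.
$2159.8: same outcome either way → loss $0.
$1172.7: truthful gives $0, deviation gives −$66.1 → loss $66.1.
$1245.6: truthful gives $0, deviation gives −$139 → loss $139.
$1616.1: truthful gives $0, deviation gives −$509.5 → loss $509.5.
$1176.6: truthful gives $0, deviation gives −$70 → loss $70.
Maximum loss: $509.5.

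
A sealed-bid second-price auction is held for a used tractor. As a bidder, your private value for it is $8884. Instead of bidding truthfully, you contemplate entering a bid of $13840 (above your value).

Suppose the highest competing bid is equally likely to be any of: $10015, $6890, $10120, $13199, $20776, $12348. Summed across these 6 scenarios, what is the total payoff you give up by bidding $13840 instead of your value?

The deviation costs you only when the competing bid falls strictly between $8884 and $13840; elsewhere both bids give the same outcome.
$10015: truthful payoff $0, deviation payoff −$1131 → loss $1131.
$6890: outcomes coincide → loss $0.
$10120: truthful payoff $0, deviation payoff −$1236 → loss $1236.
$13199: truthful payoff $0, deviation payoff −$4315 → loss $4315.
$20776: outcomes coincide → loss $0.
$12348: truthful payoff $0, deviation payoff −$3464 → loss $3464.
Total loss = $1131 + $1236 + $4315 + $3464 = $10146.

$10146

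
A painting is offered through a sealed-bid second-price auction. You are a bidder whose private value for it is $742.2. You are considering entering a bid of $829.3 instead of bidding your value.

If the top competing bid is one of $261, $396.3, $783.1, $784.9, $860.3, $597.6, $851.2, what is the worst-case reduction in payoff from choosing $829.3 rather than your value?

$261: same outcome either way → loss $0.
$396.3: same outcome either way → loss $0.
$783.1: truthful gives $0, deviation gives −$40.9 → loss $40.9.
$784.9: truthful gives $0, deviation gives −$42.7 → loss $42.7.
$860.3: same outcome either way → loss $0.
$597.6: same outcome either way → loss $0.
$851.2: same outcome either way → loss $0.
Maximum loss: $42.7.

$42.7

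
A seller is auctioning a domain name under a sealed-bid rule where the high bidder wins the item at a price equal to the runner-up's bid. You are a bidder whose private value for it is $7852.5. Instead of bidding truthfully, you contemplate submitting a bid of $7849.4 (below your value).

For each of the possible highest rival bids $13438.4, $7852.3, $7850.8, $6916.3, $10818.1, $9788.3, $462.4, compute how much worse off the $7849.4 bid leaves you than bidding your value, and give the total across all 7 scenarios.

The deviation costs you only when the competing bid falls strictly between $7849.4 and $7852.5; elsewhere both bids give the same outcome.
$13438.4: outcomes coincide → loss $0.
$7852.3: truthful payoff $0.2, deviation payoff $0 → loss $0.2.
$7850.8: truthful payoff $1.7, deviation payoff $0 → loss $1.7.
$6916.3: outcomes coincide → loss $0.
$10818.1: outcomes coincide → loss $0.
$9788.3: outcomes coincide → loss $0.
$462.4: outcomes coincide → loss $0.
Total loss = $0.2 + $1.7 = $1.9.
Because the price is fixed by the runner-up's bid, deviating from your value can only change a good outcome into a bad one — never the reverse.

$1.9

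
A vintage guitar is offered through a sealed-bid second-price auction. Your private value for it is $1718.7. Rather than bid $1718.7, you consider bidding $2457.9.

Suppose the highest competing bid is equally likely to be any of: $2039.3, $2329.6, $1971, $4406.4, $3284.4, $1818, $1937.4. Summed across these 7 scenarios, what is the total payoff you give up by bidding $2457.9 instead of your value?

$1501.8

The deviation costs you only when the competing bid falls strictly between $1718.7 and $2457.9; elsewhere both bids give the same outcome.
$2039.3: truthful payoff $0, deviation payoff −$320.6 → loss $320.6.
$2329.6: truthful payoff $0, deviation payoff −$610.9 → loss $610.9.
$1971: truthful payoff $0, deviation payoff −$252.3 → loss $252.3.
$4406.4: outcomes coincide → loss $0.
$3284.4: outcomes coincide → loss $0.
$1818: truthful payoff $0, deviation payoff −$99.3 → loss $99.3.
$1937.4: truthful payoff $0, deviation payoff −$218.7 → loss $218.7.
Total loss = $320.6 + $610.9 + $252.3 + $99.3 + $218.7 = $1501.8.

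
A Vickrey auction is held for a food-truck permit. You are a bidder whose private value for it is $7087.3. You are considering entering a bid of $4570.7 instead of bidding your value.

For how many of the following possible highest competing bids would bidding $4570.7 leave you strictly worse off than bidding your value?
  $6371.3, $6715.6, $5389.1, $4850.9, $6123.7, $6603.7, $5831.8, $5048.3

The deviation hurts exactly when the highest competing bid lies strictly between $4570.7 and $7087.3 — underbidding then forfeits a profitable win.
$6371.3: inside the interval → strictly worse (loss $716).
$6715.6: inside the interval → strictly worse (loss $371.7).
$5389.1: inside the interval → strictly worse (loss $1698.2).
$4850.9: inside the interval → strictly worse (loss $2236.4).
$6123.7: inside the interval → strictly worse (loss $963.6).
$6603.7: inside the interval → strictly worse (loss $483.6).
$5831.8: inside the interval → strictly worse (loss $1255.5).
$5048.3: inside the interval → strictly worse (loss $2039).
Count: 8.

8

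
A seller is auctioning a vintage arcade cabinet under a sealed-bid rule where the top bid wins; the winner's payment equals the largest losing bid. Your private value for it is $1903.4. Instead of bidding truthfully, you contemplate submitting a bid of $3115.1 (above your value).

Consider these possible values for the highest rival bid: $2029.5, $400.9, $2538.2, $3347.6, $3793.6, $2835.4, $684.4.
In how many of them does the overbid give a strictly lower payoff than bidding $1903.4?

3

The deviation hurts exactly when the highest competing bid lies strictly between $1903.4 and $3115.1 — overbidding then wins at a price above your value.
$2029.5: inside the interval → strictly worse (loss $126.1).
$400.9: below both → same outcome either way.
$2538.2: inside the interval → strictly worse (loss $634.8).
$3347.6: above both → same outcome either way.
$3793.6: above both → same outcome either way.
$2835.4: inside the interval → strictly worse (loss $932).
$684.4: below both → same outcome either way.
Count: 3.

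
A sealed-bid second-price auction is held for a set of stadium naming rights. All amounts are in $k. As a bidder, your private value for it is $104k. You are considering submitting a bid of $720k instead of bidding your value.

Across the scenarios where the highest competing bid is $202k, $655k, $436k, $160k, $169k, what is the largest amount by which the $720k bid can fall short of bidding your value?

$551k

$202k: truthful gives $0k, deviation gives −$98k → loss $98k.
$655k: truthful gives $0k, deviation gives −$551k → loss $551k.
$436k: truthful gives $0k, deviation gives −$332k → loss $332k.
$160k: truthful gives $0k, deviation gives −$56k → loss $56k.
$169k: truthful gives $0k, deviation gives −$65k → loss $65k.
Maximum loss: $551k.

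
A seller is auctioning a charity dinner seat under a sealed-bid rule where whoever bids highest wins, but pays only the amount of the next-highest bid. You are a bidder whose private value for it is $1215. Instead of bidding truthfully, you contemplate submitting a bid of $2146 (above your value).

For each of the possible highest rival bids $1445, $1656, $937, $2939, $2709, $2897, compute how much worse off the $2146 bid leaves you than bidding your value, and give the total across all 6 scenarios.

$671

The deviation costs you only when the competing bid falls strictly between $1215 and $2146; elsewhere both bids give the same outcome.
$1445: truthful payoff $0, deviation payoff −$230 → loss $230.
$1656: truthful payoff $0, deviation payoff −$441 → loss $441.
$937: outcomes coincide → loss $0.
$2939: outcomes coincide → loss $0.
$2709: outcomes coincide → loss $0.
$2897: outcomes coincide → loss $0.
Total loss = $230 + $441 = $671.
Because the price is fixed by the runner-up's bid, deviating from your value can only change a good outcome into a bad one — never the reverse.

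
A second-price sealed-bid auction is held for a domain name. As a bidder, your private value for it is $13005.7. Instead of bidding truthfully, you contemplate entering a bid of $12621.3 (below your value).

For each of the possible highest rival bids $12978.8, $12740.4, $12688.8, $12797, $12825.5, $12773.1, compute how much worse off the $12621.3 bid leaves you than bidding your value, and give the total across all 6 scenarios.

$1230.6

The deviation costs you only when the competing bid falls strictly between $12621.3 and $13005.7; elsewhere both bids give the same outcome.
$12978.8: truthful payoff $26.9, deviation payoff $0 → loss $26.9.
$12740.4: truthful payoff $265.3, deviation payoff $0 → loss $265.3.
$12688.8: truthful payoff $316.9, deviation payoff $0 → loss $316.9.
$12797: truthful payoff $208.7, deviation payoff $0 → loss $208.7.
$12825.5: truthful payoff $180.2, deviation payoff $0 → loss $180.2.
$12773.1: truthful payoff $232.6, deviation payoff $0 → loss $232.6.
Total loss = $26.9 + $265.3 + $316.9 + $208.7 + $180.2 + $232.6 = $1230.6.
In a second-price auction your bid sets only whether you win, not what you pay, so bidding your true value is weakly dominant.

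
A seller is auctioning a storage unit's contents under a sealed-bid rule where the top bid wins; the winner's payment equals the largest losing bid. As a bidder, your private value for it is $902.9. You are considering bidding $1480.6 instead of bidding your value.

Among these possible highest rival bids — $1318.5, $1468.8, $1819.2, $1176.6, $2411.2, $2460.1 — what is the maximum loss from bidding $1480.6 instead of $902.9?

$1318.5: truthful gives $0, deviation gives −$415.6 → loss $415.6.
$1468.8: truthful gives $0, deviation gives −$565.9 → loss $565.9.
$1819.2: same outcome either way → loss $0.
$1176.6: truthful gives $0, deviation gives −$273.7 → loss $273.7.
$2411.2: same outcome either way → loss $0.
$2460.1: same outcome either way → loss $0.
Maximum loss: $565.9.

$565.9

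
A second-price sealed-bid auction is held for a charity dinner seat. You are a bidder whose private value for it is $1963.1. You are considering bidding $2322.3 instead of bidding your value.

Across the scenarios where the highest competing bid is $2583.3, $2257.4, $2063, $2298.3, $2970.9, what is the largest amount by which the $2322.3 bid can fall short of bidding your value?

$2583.3: same outcome either way → loss $0.
$2257.4: truthful gives $0, deviation gives −$294.3 → loss $294.3.
$2063: truthful gives $0, deviation gives −$99.9 → loss $99.9.
$2298.3: truthful gives $0, deviation gives −$335.2 → loss $335.2.
$2970.9: same outcome either way → loss $0.
Maximum loss: $335.2.

$335.2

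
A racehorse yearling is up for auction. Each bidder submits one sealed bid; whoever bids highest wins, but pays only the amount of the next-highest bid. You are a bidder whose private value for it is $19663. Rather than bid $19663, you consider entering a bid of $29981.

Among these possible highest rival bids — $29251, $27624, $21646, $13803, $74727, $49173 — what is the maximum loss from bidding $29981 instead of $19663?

$29251: truthful gives $0, deviation gives −$9588 → loss $9588.
$27624: truthful gives $0, deviation gives −$7961 → loss $7961.
$21646: truthful gives $0, deviation gives −$1983 → loss $1983.
$13803: same outcome either way → loss $0.
$74727: same outcome either way → loss $0.
$49173: same outcome either way → loss $0.
Maximum loss: $9588.

$9588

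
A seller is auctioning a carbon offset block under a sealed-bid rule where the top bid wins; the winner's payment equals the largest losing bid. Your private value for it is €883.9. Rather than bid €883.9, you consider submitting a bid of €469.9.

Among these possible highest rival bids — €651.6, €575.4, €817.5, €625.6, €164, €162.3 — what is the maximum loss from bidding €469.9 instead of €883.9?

€308.5

€651.6: truthful gives €232.3, deviation gives €0 → loss €232.3.
€575.4: truthful gives €308.5, deviation gives €0 → loss €308.5.
€817.5: truthful gives €66.4, deviation gives €0 → loss €66.4.
€625.6: truthful gives €258.3, deviation gives €0 → loss €258.3.
€164: same outcome either way → loss €0.
€162.3: same outcome either way → loss €0.
Maximum loss: €308.5.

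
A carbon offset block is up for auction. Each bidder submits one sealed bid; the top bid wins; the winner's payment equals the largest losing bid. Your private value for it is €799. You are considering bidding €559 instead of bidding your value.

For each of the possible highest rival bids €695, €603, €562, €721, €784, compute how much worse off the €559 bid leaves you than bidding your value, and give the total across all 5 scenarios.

€630

The deviation costs you only when the competing bid falls strictly between €559 and €799; elsewhere both bids give the same outcome.
€695: truthful payoff €104, deviation payoff €0 → loss €104.
€603: truthful payoff €196, deviation payoff €0 → loss €196.
€562: truthful payoff €237, deviation payoff €0 → loss €237.
€721: truthful payoff €78, deviation payoff €0 → loss €78.
€784: truthful payoff €15, deviation payoff €0 → loss €15.
Total loss = €104 + €196 + €237 + €78 + €15 = €630.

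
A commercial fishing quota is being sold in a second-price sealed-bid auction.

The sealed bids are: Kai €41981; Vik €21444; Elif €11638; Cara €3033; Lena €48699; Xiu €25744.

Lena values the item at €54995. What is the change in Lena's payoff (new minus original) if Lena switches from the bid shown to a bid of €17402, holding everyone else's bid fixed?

−€13014

The highest bid among the other bidders is €41981; Lena's bid doesn't change that.
Original bid €48699: Lena is highest, pays the top rival bid €41981; payoff €54995 − €41981 = €13014.
Alternative bid €17402: Lena is not highest (top rival bid is €41981); payoff €0.
Change in payoff = €0 − (€13014) = −€13014.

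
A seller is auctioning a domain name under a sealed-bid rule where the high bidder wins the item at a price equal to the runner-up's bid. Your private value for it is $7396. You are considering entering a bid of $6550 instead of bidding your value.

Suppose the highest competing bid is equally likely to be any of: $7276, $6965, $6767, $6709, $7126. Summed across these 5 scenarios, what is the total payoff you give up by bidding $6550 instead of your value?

$2137

The deviation costs you only when the competing bid falls strictly between $6550 and $7396; elsewhere both bids give the same outcome.
$7276: truthful payoff $120, deviation payoff $0 → loss $120.
$6965: truthful payoff $431, deviation payoff $0 → loss $431.
$6767: truthful payoff $629, deviation payoff $0 → loss $629.
$6709: truthful payoff $687, deviation payoff $0 → loss $687.
$7126: truthful payoff $270, deviation payoff $0 → loss $270.
Total loss = $120 + $431 + $629 + $687 + $270 = $2137.
In a second-price auction your bid sets only whether you win, not what you pay, so bidding your true value is weakly dominant.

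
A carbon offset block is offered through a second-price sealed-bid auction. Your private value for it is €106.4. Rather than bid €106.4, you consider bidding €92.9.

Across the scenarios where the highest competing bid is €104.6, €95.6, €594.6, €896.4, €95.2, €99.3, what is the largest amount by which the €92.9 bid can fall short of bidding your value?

€104.6: truthful gives €1.8, deviation gives €0 → loss €1.8.
€95.6: truthful gives €10.8, deviation gives €0 → loss €10.8.
€594.6: same outcome either way → loss €0.
€896.4: same outcome either way → loss €0.
€95.2: truthful gives €11.2, deviation gives €0 → loss €11.2.
€99.3: truthful gives €7.1, deviation gives €0 → loss €7.1.
Maximum loss: €11.2.

€11.2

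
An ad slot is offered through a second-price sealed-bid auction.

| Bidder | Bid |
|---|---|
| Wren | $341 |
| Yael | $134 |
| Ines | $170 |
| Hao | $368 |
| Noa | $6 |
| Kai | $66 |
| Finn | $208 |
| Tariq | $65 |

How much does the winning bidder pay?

$341

Highest bid: Hao at $368, so Hao wins.
Second-highest bid: Wren at $341 — that is the price the winner pays.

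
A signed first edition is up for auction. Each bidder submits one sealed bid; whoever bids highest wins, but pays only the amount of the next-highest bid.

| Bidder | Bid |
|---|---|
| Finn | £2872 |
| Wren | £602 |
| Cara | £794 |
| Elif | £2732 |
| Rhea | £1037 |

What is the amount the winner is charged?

Highest bid: Finn at £2872, so Finn wins.
Second-highest bid: Elif at £2732 — that is the price the winner pays.

£2732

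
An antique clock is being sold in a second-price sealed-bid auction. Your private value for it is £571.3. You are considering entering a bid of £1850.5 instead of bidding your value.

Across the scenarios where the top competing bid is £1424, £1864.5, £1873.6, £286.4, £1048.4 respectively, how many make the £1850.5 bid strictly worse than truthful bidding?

The deviation hurts exactly when the highest competing bid lies strictly between £571.3 and £1850.5 — overbidding then wins at a price above your value.
£1424: inside the interval → strictly worse (loss £852.7).
£1864.5: above both → same outcome either way.
£1873.6: above both → same outcome either way.
£286.4: below both → same outcome either way.
£1048.4: inside the interval → strictly worse (loss £477.1).
Count: 2.

2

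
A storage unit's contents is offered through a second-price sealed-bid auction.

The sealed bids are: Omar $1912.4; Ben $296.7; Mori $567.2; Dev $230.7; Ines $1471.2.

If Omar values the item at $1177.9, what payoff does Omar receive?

−$293.3

Highest bid: Omar at $1912.4, so Omar wins.
Second-highest bid: Ines at $1471.2 — that is the price the winner pays.
Omar's payoff = value − price = $1177.9 − $1471.2 = −$293.3.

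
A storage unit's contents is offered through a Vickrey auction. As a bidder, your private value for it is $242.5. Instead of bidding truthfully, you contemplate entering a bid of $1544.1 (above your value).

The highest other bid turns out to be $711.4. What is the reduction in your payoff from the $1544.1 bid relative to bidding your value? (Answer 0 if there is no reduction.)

$468.9

Bidding your value $242.5: you lose (since $242.5 < $711.4). Payoff $0.
Bidding $1544.1: you win and pay $711.4. Payoff $242.5 − $711.4 = −$468.9.
The competing bid $711.4 lies between your value and your inflated bid, so overbidding wins an item priced above your value.
Loss from deviating = $0 − (−$468.9) = $468.9.
In a second-price auction your bid sets only whether you win, not what you pay, so bidding your true value is weakly dominant.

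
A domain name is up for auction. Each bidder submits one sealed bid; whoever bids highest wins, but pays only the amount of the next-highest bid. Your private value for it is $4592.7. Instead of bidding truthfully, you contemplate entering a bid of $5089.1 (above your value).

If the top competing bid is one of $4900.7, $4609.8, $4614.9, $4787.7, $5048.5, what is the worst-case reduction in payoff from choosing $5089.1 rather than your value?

$4900.7: truthful gives $0, deviation gives −$308 → loss $308.
$4609.8: truthful gives $0, deviation gives −$17.1 → loss $17.1.
$4614.9: truthful gives $0, deviation gives −$22.2 → loss $22.2.
$4787.7: truthful gives $0, deviation gives −$195 → loss $195.
$5048.5: truthful gives $0, deviation gives −$455.8 → loss $455.8.
Maximum loss: $455.8.

$455.8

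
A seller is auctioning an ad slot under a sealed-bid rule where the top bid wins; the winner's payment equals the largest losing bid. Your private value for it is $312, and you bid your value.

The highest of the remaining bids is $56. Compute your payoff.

$256

Your bid $312 exceeds the highest competing bid $56, so you win.
In a second-price auction the winner pays the second-highest bid, $56.
Payoff = value − price = $312 − $56 = $256.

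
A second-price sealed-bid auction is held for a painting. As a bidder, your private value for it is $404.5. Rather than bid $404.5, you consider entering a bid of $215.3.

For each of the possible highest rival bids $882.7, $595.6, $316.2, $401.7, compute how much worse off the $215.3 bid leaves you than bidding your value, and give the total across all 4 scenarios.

The deviation costs you only when the competing bid falls strictly between $215.3 and $404.5; elsewhere both bids give the same outcome.
$882.7: outcomes coincide → loss $0.
$595.6: outcomes coincide → loss $0.
$316.2: truthful payoff $88.3, deviation payoff $0 → loss $88.3.
$401.7: truthful payoff $2.8, deviation payoff $0 → loss $2.8.
Total loss = $88.3 + $2.8 = $91.1.
Because the price is fixed by the runner-up's bid, deviating from your value can only change a good outcome into a bad one — never the reverse.

$91.1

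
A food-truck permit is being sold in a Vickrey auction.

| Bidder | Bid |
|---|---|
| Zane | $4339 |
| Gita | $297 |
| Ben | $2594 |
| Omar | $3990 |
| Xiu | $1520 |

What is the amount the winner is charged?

$3990

Highest bid: Zane at $4339, so Zane wins.
Second-highest bid: Omar at $3990 — that is the price the winner pays.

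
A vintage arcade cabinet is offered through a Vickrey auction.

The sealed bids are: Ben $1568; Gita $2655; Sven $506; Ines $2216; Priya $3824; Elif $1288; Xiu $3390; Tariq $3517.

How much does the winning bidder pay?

$3517

Highest bid: Priya at $3824, so Priya wins.
Second-highest bid: Tariq at $3517 — that is the price the winner pays.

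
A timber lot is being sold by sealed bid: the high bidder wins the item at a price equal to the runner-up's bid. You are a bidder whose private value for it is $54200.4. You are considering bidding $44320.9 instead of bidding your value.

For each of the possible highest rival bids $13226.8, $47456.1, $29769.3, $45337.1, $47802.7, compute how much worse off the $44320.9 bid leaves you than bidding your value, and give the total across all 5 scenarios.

The deviation costs you only when the competing bid falls strictly between $44320.9 and $54200.4; elsewhere both bids give the same outcome.
$13226.8: outcomes coincide → loss $0.
$47456.1: truthful payoff $6744.3, deviation payoff $0 → loss $6744.3.
$29769.3: outcomes coincide → loss $0.
$45337.1: truthful payoff $8863.3, deviation payoff $0 → loss $8863.3.
$47802.7: truthful payoff $6397.7, deviation payoff $0 → loss $6397.7.
Total loss = $6744.3 + $8863.3 + $6397.7 = $22005.3.

$22005.3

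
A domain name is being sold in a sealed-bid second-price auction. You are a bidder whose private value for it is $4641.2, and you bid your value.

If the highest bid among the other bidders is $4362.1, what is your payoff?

Your bid $4641.2 exceeds the highest competing bid $4362.1, so you win.
In a second-price auction the winner pays the second-highest bid, $4362.1.
Payoff = value − price = $4641.2 − $4362.1 = $279.1.

$279.1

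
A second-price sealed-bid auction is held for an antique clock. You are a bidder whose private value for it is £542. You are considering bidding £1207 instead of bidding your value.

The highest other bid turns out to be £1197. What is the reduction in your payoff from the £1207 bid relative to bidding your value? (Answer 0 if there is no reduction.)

Bidding your value £542: you lose (since £542 < £1197). Payoff £0.
Bidding £1207: you win and pay £1197. Payoff £542 − £1197 = −£655.
The competing bid £1197 lies between your value and your inflated bid, so overbidding wins an item priced above your value.
Loss from deviating = £0 − (−£655) = £655.

£655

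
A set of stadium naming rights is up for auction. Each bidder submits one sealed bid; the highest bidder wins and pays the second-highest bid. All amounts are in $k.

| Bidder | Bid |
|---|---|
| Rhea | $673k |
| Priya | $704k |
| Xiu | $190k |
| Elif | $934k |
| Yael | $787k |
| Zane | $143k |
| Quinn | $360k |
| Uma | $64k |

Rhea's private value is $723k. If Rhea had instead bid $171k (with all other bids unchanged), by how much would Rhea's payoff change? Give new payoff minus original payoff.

The highest bid among the other bidders is $934k; Rhea's bid doesn't change that.
Original bid $673k: Rhea is not highest (top rival bid is $934k); payoff $0k.
Alternative bid $171k: Rhea is not highest (top rival bid is $934k); payoff $0k.
Change in payoff = $0k − ($0k) = $0k.

$0k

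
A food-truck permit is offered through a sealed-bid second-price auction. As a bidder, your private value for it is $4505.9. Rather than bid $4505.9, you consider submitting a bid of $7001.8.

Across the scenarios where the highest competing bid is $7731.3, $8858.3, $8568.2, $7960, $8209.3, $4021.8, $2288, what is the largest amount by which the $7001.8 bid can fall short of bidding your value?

$7731.3: same outcome either way → loss $0.
$8858.3: same outcome either way → loss $0.
$8568.2: same outcome either way → loss $0.
$7960: same outcome either way → loss $0.
$8209.3: same outcome either way → loss $0.
$4021.8: same outcome either way → loss $0.
$2288: same outcome either way → loss $0.
Maximum loss: $0.

$0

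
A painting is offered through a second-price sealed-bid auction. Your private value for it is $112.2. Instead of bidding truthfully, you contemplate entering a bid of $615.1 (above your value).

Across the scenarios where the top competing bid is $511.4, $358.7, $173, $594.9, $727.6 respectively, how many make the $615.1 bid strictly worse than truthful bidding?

The deviation hurts exactly when the highest competing bid lies strictly between $112.2 and $615.1 — overbidding then wins at a price above your value.
$511.4: inside the interval → strictly worse (loss $399.2).
$358.7: inside the interval → strictly worse (loss $246.5).
$173: inside the interval → strictly worse (loss $60.8).
$594.9: inside the interval → strictly worse (loss $482.7).
$727.6: above both → same outcome either way.
Count: 4.

4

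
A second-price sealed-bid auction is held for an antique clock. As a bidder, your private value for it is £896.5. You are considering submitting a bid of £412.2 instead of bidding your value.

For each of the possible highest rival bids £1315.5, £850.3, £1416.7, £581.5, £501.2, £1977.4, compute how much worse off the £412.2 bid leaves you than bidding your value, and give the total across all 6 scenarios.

£756.5

The deviation costs you only when the competing bid falls strictly between £412.2 and £896.5; elsewhere both bids give the same outcome.
£1315.5: outcomes coincide → loss £0.
£850.3: truthful payoff £46.2, deviation payoff £0 → loss £46.2.
£1416.7: outcomes coincide → loss £0.
£581.5: truthful payoff £315, deviation payoff £0 → loss £315.
£501.2: truthful payoff £395.3, deviation payoff £0 → loss £395.3.
£1977.4: outcomes coincide → loss £0.
Total loss = £46.2 + £315 + £395.3 = £756.5.
In a second-price auction your bid sets only whether you win, not what you pay, so bidding your true value is weakly dominant.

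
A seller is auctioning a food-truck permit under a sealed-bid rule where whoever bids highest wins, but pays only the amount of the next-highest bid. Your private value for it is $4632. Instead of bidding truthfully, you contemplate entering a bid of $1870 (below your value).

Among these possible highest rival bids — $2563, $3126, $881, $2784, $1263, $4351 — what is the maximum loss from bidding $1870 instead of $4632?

$2563: truthful gives $2069, deviation gives $0 → loss $2069.
$3126: truthful gives $1506, deviation gives $0 → loss $1506.
$881: same outcome either way → loss $0.
$2784: truthful gives $1848, deviation gives $0 → loss $1848.
$1263: same outcome either way → loss $0.
$4351: truthful gives $281, deviation gives $0 → loss $281.
Maximum loss: $2069.

$2069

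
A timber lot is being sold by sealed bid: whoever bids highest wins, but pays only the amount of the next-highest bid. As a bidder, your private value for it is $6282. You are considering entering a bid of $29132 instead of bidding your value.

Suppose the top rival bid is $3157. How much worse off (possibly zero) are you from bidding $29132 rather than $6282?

Bidding your value $6282: you win (since $6282 > $3157) and pay $3157. Payoff $3125.
Bidding $29132: you win and pay $3157. Payoff $6282 − $3157 = $3125.
Difference = $3125 − $3125 = $0; both bids lead to the same outcome because the competing bid is below both your value and your alternative bid.

$0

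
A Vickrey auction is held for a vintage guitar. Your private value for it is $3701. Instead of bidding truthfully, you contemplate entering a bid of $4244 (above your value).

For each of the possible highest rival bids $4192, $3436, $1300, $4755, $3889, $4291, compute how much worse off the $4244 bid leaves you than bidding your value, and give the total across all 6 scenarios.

$679

The deviation costs you only when the competing bid falls strictly between $3701 and $4244; elsewhere both bids give the same outcome.
$4192: truthful payoff $0, deviation payoff −$491 → loss $491.
$3436: outcomes coincide → loss $0.
$1300: outcomes coincide → loss $0.
$4755: outcomes coincide → loss $0.
$3889: truthful payoff $0, deviation payoff −$188 → loss $188.
$4291: outcomes coincide → loss $0.
Total loss = $491 + $188 = $679.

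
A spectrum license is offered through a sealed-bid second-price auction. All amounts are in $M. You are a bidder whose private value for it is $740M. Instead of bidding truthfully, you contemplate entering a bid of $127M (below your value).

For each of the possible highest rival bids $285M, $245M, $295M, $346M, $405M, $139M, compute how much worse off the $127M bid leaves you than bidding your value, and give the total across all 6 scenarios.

The deviation costs you only when the competing bid falls strictly between $127M and $740M; elsewhere both bids give the same outcome.
$285M: truthful payoff $455M, deviation payoff $0M → loss $455M.
$245M: truthful payoff $495M, deviation payoff $0M → loss $495M.
$295M: truthful payoff $445M, deviation payoff $0M → loss $445M.
$346M: truthful payoff $394M, deviation payoff $0M → loss $394M.
$405M: truthful payoff $335M, deviation payoff $0M → loss $335M.
$139M: truthful payoff $601M, deviation payoff $0M → loss $601M.
Total loss = $455M + $495M + $445M + $394M + $335M + $601M = $2725M.

$2725M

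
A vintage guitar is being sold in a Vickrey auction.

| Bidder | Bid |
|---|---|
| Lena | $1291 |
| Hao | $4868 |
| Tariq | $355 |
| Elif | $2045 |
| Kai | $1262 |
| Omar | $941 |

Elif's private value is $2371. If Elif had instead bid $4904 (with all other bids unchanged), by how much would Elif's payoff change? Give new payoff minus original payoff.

The highest bid among the other bidders is $4868; Elif's bid doesn't change that.
Original bid $2045: Elif is not highest (top rival bid is $4868); payoff $0.
Alternative bid $4904: Elif is highest, pays the top rival bid $4868; payoff $2371 − $4868 = −$2497.
Change in payoff = −$2497 − ($0) = −$2497.

−$2497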